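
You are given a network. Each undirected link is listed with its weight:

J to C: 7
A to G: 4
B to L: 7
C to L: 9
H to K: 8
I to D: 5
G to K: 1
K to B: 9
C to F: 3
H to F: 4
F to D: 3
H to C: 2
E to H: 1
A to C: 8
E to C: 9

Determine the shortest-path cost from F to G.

13

Settle nodes by increasing distance from F:
F: 0
C: 3  (via F)
D: 3  (via F)
H: 4  (via F)
E: 5  (via H)
I: 8  (via D)
J: 10  (via C)
A: 11  (via C)
K: 12  (via H)
L: 12  (via C)
G: 13  (via K)
Shortest route: F–H–K–G = 13.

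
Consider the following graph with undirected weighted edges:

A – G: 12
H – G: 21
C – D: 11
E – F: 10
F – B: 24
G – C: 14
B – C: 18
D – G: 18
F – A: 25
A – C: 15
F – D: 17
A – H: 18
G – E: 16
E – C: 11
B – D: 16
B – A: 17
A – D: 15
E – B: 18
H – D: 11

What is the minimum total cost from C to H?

Enumerating some paths:
C - D - H: 11+11 = 22
C - A - D - H: 15+15+11 = 41
C - A - H: 15+18 = 33
C - G - H: 14+21 = 35
Cheapest is C - D - H at 22.

22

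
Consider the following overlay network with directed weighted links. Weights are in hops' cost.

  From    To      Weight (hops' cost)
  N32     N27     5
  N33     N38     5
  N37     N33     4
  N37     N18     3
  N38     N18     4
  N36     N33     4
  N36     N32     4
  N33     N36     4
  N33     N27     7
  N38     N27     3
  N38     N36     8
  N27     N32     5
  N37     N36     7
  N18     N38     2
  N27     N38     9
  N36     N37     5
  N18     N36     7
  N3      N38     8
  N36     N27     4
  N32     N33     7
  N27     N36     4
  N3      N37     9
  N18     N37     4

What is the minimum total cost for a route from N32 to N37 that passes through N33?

Best N32 to N33: N32–N33 costing 7
Shortest N33→N37: N33–N36–N37 = 9
Total via N33: 7 + 9 = 16 hops' cost.

16 hops' cost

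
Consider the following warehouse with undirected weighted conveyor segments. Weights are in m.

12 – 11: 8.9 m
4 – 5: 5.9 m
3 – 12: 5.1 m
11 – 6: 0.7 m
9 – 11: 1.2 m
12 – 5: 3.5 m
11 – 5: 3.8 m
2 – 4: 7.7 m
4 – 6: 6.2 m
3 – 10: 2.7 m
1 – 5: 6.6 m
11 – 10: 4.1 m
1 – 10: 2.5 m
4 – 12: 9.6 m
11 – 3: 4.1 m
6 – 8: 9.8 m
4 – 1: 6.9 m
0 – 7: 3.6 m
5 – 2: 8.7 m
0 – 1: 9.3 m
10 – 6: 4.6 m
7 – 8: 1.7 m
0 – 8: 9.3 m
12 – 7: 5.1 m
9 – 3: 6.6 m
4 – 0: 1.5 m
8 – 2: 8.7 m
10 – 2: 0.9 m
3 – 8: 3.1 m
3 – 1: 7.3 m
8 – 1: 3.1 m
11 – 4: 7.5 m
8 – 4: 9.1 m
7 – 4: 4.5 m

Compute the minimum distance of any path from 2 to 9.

6.2 m

Candidate routes:
2–10–6–11–9: 0.9+4.6+0.7+1.2 = 7.4
2–10–11–9: 0.9+4.1+1.2 = 6.2
2–10–3–11–9: 0.9+2.7+4.1+1.2 = 8.9
2–10–3–9: 0.9+2.7+6.6 = 10.2
The minimum is 6.2 m via 2–10–11–9.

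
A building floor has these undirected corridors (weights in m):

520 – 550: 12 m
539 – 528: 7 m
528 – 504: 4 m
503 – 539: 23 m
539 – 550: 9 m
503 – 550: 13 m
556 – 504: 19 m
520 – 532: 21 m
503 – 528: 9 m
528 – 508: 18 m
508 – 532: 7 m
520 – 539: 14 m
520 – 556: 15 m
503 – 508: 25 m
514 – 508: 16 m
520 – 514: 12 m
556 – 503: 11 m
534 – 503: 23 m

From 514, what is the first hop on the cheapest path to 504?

520

Candidate routes:
514 - 508 - 528 - 504: 16+18+4 = 38
514 - 520 - 539 - 528 - 504: 12+14+7+4 = 37
The minimum is 37 m via 514 - 520 - 539 - 528 - 504.
So from 514 the first move is to 520.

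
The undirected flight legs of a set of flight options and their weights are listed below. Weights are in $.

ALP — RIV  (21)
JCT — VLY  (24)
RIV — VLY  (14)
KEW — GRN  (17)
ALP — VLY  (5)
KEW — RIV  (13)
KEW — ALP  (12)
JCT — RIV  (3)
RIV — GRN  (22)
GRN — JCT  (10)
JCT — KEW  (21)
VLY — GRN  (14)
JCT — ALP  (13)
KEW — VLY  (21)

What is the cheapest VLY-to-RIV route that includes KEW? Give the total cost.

Best VLY to KEW: VLY–ALP–KEW costing 17
Best KEW to RIV: KEW–RIV costing 13
Total via KEW: 17 + 13 = $30.

$30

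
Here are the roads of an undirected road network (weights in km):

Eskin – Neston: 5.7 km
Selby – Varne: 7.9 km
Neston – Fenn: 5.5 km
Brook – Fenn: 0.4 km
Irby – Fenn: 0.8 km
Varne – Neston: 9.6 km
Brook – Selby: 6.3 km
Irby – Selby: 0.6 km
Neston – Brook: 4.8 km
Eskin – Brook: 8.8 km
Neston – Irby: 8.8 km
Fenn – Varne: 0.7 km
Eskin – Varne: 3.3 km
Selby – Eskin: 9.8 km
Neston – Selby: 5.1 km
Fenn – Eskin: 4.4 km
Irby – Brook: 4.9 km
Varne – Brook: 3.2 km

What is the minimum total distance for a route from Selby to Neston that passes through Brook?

Best Selby to Brook: Selby → Irby → Fenn → Brook costing 1.8
Best Brook to Neston: Brook → Neston costing 4.8
Total via Brook: 1.8 + 4.8 = 6.6 km.

6.6 km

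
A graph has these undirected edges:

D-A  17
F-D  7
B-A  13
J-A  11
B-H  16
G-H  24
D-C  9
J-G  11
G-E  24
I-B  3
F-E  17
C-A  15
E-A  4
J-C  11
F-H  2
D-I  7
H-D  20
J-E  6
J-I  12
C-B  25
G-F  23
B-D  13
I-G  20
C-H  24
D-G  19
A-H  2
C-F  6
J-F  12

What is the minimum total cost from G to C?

Settle nodes by increasing distance from G:
G: 0
J: 11  (via G)
E: 17  (via J)
D: 19  (via G)
I: 20  (via G)
A: 21  (via E)
C: 22  (via J)
Shortest route: G → J → C = 22.

22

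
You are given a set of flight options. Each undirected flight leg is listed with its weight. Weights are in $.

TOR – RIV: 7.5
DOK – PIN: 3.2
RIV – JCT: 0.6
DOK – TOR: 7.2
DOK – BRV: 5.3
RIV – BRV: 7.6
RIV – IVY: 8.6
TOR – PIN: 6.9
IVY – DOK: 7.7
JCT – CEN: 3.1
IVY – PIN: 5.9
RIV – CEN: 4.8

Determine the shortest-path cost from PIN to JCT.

$15

Candidate routes:
PIN - DOK - BRV - RIV - JCT: 3.2+5.3+7.6+0.6 = 16.7
PIN - DOK - TOR - RIV - JCT: 3.2+7.2+7.5+0.6 = 18.5
PIN - IVY - RIV - JCT: 5.9+8.6+0.6 = 15.1
PIN - TOR - RIV - JCT: 6.9+7.5+0.6 = 15
Cheapest is PIN - TOR - RIV - JCT at $15.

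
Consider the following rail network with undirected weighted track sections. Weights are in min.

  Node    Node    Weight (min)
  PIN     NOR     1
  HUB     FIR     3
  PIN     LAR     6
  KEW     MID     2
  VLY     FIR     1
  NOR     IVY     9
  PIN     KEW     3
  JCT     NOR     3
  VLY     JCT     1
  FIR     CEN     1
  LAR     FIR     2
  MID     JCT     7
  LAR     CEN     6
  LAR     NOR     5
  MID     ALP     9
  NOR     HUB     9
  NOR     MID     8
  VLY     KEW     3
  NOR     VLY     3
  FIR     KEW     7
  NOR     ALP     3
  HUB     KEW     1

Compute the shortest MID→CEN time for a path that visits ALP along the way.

17 min

Shortest MID→ALP: MID–ALP = 9
Shortest ALP→CEN: ALP–NOR–VLY–FIR–CEN = 8
Total via ALP: 9 + 8 = 17 min.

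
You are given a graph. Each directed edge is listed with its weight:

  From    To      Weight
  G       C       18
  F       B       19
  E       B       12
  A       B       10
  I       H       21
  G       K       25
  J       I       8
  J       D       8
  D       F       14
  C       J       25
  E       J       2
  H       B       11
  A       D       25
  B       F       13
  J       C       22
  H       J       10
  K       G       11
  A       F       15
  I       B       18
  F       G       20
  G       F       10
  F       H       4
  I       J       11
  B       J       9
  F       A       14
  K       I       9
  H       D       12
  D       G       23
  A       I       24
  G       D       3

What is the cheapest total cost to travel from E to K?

58

Enumerating some paths:
E–J–D–G–K: 2+8+23+25 = 58
E–B–J–D–G–K: 12+9+8+23+25 = 77
E–J–D–F–G–K: 2+8+14+20+25 = 69
E–B–F–G–K: 12+13+20+25 = 70
The minimum is 58 via E–J–D–G–K.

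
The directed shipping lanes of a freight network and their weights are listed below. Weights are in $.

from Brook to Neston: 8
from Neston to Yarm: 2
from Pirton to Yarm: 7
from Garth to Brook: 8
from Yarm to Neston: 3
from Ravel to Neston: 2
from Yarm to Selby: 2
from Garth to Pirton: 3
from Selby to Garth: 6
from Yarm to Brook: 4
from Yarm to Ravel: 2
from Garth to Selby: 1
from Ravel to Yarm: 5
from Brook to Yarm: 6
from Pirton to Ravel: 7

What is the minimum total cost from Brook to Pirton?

$17

Running Dijkstra from Brook:
Brook: 0
Yarm: 6  (via Brook)
Selby: 8  (via Yarm)
Neston: 8  (via Brook)
Ravel: 8  (via Yarm)
Garth: 14  (via Selby)
Pirton: 17  (via Garth)
Shortest route: Brook → Yarm → Selby → Garth → Pirton = $17.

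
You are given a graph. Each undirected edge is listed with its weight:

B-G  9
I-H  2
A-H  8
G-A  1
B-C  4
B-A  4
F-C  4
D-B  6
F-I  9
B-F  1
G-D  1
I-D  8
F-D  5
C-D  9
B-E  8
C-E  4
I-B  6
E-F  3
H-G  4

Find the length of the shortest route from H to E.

Candidate routes:
H–I–B–F–E: 2+6+1+3 = 12
H–G–D–F–E: 4+1+5+3 = 13
Cheapest is H–I–B–F–E at 12.

12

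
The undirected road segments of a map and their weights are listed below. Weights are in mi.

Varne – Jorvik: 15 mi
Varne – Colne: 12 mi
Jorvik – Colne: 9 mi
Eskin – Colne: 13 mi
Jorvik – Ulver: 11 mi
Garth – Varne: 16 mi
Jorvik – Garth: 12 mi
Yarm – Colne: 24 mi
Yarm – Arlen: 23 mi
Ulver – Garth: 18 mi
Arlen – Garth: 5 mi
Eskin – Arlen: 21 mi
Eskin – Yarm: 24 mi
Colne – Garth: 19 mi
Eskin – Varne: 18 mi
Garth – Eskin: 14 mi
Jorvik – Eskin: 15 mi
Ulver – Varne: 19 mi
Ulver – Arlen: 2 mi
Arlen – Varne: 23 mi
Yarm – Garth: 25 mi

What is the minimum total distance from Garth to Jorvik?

Running Dijkstra from Garth:
Garth: 0
Arlen: 5  (via Garth)
Ulver: 7  (via Arlen)
Jorvik: 12  (via Garth)
Shortest route: Garth–Jorvik = 12 mi.

12 mi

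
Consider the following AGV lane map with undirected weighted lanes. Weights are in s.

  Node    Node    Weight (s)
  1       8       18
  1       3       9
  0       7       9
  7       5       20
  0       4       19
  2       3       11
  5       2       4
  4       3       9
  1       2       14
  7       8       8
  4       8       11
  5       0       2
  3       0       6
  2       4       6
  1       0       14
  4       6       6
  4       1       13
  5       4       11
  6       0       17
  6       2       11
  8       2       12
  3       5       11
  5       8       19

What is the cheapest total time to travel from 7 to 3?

15 s

Running Dijkstra from 7:
7: 0
8: 8  (via 7)
0: 9  (via 7)
5: 11  (via 0)
2: 15  (via 5)
3: 15  (via 0)
Shortest route: 7 → 0 → 3 = 15 s.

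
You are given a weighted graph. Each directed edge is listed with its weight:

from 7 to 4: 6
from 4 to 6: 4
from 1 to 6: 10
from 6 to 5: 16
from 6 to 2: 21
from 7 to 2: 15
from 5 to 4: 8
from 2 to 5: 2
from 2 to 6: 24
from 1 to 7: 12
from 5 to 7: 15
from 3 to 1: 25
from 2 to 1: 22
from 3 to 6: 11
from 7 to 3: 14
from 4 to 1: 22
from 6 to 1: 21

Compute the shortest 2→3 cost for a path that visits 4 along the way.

Best 2 to 4: 2 → 5 → 4 costing 10
Shortest 4→3: 4 → 1 → 7 → 3 = 48
Total via 4: 10 + 48 = 58.

58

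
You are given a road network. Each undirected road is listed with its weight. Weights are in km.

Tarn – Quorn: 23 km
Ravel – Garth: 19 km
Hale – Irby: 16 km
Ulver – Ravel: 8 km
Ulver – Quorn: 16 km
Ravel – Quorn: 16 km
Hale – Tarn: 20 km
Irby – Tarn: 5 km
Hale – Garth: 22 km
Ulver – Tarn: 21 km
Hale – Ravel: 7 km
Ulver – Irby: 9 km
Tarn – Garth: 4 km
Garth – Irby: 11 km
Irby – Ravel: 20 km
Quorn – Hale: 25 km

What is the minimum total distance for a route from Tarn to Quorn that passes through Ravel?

38 km

Best Tarn to Ravel: Tarn → Irby → Ulver → Ravel costing 22
Shortest Ravel→Quorn: Ravel → Quorn = 16
Total via Ravel: 22 + 16 = 38 km.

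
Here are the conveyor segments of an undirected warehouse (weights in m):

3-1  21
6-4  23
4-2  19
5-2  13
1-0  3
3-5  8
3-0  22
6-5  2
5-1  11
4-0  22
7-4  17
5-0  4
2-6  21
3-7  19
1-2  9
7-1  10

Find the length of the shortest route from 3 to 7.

19 m

Candidate routes:
3–7: 19 = 19
3–5–1–7: 8+11+10 = 29
3–5–0–1–7: 8+4+3+10 = 25
The minimum is 19 m via 3–7.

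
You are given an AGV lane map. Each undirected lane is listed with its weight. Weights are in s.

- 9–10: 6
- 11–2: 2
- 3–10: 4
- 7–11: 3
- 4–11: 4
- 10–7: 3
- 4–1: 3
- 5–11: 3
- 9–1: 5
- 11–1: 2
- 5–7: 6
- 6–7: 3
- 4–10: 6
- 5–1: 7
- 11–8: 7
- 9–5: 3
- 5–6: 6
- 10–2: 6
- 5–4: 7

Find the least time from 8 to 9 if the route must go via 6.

Shortest 8→6: 8–11–7–6 = 13
Best 6 to 9: 6–5–9 costing 9
Total via 6: 13 + 9 = 22 s.

22 s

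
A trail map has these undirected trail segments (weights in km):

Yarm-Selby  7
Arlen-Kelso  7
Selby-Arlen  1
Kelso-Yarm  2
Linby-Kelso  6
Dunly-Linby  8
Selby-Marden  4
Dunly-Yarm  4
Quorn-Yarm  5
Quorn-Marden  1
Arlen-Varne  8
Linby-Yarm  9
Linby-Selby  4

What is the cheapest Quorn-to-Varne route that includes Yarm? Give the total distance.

Shortest Quorn→Yarm: Quorn–Yarm = 5
Shortest Yarm→Varne: Yarm–Selby–Arlen–Varne = 16
Total via Yarm: 5 + 16 = 21 km.

21 km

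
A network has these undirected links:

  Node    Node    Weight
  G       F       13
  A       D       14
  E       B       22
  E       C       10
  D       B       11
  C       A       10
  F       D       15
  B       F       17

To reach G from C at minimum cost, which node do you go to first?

A

Enumerating some paths:
C - E - B - F - G: 10+22+17+13 = 62
C - A - D - F - G: 10+14+15+13 = 52
Cheapest is C - A - D - F - G at 52.
So from C the first move is to A.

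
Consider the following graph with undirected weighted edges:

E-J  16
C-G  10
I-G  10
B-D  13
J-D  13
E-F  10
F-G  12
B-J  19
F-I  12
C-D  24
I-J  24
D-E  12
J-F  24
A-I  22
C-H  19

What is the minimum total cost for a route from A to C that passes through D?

80

Best A to D: A–I–F–E–D costing 56
Best D to C: D–C costing 24
Total via D: 56 + 24 = 80.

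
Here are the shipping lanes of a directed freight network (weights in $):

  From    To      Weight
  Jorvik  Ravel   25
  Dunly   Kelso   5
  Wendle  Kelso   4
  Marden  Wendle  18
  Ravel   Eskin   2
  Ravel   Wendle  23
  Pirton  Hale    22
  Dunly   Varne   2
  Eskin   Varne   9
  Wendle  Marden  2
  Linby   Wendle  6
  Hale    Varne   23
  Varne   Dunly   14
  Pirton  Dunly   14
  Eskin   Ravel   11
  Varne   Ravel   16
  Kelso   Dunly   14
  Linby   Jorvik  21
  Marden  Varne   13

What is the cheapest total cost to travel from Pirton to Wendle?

$55

Shortest distances from Pirton:
Pirton: 0
Dunly: 14  (via Pirton)
Varne: 16  (via Dunly)
Kelso: 19  (via Dunly)
Hale: 22  (via Pirton)
Ravel: 32  (via Varne)
Eskin: 34  (via Ravel)
Wendle: 55  (via Ravel)
Shortest route: Pirton → Dunly → Varne → Ravel → Wendle = $55.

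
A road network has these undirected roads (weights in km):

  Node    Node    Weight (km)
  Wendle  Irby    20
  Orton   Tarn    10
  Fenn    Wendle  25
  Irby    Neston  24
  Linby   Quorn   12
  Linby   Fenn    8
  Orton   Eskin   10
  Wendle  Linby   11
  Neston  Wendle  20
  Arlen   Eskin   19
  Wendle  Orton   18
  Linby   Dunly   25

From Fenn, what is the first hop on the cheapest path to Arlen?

Linby

Compare a few routes:
Fenn–Linby–Wendle–Orton–Eskin–Arlen: 8+11+18+10+19 = 66
Fenn–Wendle–Orton–Eskin–Arlen: 25+18+10+19 = 72
The minimum is 66 km via Fenn–Linby–Wendle–Orton–Eskin–Arlen.
So from Fenn the first move is to Linby.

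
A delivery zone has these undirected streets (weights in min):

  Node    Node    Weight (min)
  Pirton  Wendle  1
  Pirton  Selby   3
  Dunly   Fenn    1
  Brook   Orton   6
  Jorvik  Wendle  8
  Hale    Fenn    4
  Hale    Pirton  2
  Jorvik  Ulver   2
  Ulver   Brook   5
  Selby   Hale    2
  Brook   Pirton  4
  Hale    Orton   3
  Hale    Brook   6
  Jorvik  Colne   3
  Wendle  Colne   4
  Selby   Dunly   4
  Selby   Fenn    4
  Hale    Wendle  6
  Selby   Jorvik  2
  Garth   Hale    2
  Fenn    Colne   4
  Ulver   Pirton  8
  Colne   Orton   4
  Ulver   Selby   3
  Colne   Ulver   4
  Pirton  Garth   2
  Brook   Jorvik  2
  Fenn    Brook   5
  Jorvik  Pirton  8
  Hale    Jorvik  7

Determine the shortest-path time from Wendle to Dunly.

Candidate routes:
Wendle → Pirton → Hale → Selby → Dunly: 1+2+2+4 = 9
Wendle → Pirton → Selby → Dunly: 1+3+4 = 8
Wendle → Pirton → Selby → Fenn → Dunly: 1+3+4+1 = 9
Cheapest is Wendle → Pirton → Selby → Dunly at 8 min.

8 min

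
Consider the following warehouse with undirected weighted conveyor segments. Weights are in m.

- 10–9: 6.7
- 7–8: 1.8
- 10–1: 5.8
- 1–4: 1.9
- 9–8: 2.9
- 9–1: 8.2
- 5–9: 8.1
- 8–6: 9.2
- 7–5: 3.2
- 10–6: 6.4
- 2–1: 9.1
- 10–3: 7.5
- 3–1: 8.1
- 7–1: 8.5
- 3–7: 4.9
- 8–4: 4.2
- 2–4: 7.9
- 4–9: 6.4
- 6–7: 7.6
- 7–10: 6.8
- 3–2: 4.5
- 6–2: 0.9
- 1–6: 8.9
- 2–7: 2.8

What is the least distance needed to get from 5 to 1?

11.1 m

Candidate routes:
5 - 7 - 1: 3.2+8.5 = 11.7
5 - 7 - 8 - 4 - 1: 3.2+1.8+4.2+1.9 = 11.1
Cheapest is 5 - 7 - 8 - 4 - 1 at 11.1 m.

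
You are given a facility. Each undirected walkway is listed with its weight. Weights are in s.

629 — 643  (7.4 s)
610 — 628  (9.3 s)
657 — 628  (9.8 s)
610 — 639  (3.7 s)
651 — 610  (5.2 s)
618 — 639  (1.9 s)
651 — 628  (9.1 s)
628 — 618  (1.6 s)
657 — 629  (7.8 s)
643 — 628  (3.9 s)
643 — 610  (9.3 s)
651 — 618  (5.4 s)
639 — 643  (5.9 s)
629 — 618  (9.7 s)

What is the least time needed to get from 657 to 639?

13.3 s

Enumerating some paths:
657–629–618–639: 7.8+9.7+1.9 = 19.4
657–628–618–639: 9.8+1.6+1.9 = 13.3
Cheapest is 657–628–618–639 at 13.3 s.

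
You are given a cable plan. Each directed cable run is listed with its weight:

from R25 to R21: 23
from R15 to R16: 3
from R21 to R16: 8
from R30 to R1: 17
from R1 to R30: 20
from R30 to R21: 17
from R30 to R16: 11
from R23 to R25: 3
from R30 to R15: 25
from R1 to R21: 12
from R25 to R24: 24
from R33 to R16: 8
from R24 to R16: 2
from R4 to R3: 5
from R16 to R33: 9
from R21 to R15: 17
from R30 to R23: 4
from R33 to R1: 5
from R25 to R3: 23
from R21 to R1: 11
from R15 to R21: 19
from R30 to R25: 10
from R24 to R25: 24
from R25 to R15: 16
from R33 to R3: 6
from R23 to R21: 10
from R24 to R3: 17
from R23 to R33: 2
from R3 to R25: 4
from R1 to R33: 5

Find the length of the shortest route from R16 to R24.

43

Compare a few routes:
R16 - R33 - R1 - R30 - R25 - R24: 9+5+20+10+24 = 68
R16 - R33 - R1 - R30 - R23 - R25 - R24: 9+5+20+4+3+24 = 65
R16 - R33 - R3 - R25 - R24: 9+6+4+24 = 43
The minimum is 43 via R16 - R33 - R3 - R25 - R24.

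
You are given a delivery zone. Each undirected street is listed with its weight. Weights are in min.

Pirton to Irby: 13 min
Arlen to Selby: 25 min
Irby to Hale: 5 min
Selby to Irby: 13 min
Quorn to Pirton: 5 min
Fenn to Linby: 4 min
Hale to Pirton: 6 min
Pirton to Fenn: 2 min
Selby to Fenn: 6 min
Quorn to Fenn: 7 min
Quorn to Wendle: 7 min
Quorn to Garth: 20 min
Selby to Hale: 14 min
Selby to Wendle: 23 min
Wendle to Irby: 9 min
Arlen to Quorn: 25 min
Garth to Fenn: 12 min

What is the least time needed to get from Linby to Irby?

Compare a few routes:
Linby - Fenn - Pirton - Hale - Irby: 4+2+6+5 = 17
Linby - Fenn - Pirton - Irby: 4+2+13 = 19
The minimum is 17 min via Linby - Fenn - Pirton - Hale - Irby.

17 min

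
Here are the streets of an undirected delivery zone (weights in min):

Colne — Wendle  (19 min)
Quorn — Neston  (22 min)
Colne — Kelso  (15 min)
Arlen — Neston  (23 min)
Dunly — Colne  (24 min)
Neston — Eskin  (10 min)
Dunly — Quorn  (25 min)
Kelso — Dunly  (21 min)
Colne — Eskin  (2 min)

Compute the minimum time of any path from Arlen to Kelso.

Shortest distances from Arlen:
Arlen: 0
Neston: 23  (via Arlen)
Eskin: 33  (via Neston)
Colne: 35  (via Eskin)
Quorn: 45  (via Neston)
Kelso: 50  (via Colne)
Shortest route: Arlen–Neston–Eskin–Colne–Kelso = 50 min.

50 min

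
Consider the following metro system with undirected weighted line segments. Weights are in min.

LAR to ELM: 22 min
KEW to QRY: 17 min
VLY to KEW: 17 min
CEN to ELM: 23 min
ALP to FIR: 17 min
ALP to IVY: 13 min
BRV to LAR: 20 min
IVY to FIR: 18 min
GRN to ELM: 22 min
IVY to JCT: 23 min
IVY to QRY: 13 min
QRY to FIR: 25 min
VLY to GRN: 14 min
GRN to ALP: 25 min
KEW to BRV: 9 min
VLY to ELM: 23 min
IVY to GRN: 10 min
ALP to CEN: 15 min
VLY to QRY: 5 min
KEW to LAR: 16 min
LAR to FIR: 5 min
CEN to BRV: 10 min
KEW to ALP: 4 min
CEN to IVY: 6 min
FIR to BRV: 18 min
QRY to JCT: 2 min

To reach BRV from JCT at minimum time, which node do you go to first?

Enumerating some paths:
JCT–QRY–KEW–BRV: 2+17+9 = 28
JCT–QRY–IVY–CEN–BRV: 2+13+6+10 = 31
JCT–QRY–VLY–KEW–BRV: 2+5+17+9 = 33
Cheapest is JCT–QRY–KEW–BRV at 28 min.
So from JCT the first move is to QRY.

QRY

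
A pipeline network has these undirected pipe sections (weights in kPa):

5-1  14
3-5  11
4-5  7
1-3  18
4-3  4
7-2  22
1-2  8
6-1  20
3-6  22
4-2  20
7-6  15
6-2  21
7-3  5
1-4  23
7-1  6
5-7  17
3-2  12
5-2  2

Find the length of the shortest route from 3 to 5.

11 kPa

Enumerating some paths:
3 - 2 - 5: 12+2 = 14
3 - 7 - 1 - 2 - 5: 5+6+8+2 = 21
3 - 5: 11 = 11
The minimum is 11 kPa via 3 - 5.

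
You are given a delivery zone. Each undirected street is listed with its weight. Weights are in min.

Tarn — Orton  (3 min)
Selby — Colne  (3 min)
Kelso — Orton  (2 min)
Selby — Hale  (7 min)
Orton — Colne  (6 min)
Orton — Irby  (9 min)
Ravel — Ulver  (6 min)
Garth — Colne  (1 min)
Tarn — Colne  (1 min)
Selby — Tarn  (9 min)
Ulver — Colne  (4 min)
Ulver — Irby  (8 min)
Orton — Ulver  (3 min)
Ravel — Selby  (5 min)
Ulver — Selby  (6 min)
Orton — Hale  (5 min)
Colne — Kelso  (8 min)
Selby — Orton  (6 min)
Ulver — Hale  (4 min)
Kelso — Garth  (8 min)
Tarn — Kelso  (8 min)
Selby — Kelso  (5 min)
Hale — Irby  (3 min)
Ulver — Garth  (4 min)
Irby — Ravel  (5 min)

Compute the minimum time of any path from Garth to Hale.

Shortest distances from Garth:
Garth: 0
Colne: 1  (via Garth)
Tarn: 2  (via Colne)
Selby: 4  (via Colne)
Ulver: 4  (via Garth)
Orton: 5  (via Tarn)
Kelso: 7  (via Orton)
Hale: 8  (via Ulver)
Shortest route: Garth → Ulver → Hale = 8 min.

8 min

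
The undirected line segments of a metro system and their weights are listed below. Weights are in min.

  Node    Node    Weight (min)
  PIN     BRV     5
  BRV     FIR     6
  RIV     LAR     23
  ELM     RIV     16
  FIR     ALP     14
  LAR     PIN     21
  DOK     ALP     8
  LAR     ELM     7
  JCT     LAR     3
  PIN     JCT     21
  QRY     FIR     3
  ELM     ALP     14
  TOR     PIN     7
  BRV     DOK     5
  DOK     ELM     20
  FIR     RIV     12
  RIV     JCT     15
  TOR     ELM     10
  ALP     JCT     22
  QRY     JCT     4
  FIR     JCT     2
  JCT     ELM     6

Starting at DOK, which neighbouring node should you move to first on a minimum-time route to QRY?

Compare a few routes:
DOK–BRV–FIR–JCT–QRY: 5+6+2+4 = 17
DOK–BRV–FIR–QRY: 5+6+3 = 14
DOK–ALP–FIR–QRY: 8+14+3 = 25
The minimum is 14 min via DOK–BRV–FIR–QRY.
So from DOK the first move is to BRV.

BRV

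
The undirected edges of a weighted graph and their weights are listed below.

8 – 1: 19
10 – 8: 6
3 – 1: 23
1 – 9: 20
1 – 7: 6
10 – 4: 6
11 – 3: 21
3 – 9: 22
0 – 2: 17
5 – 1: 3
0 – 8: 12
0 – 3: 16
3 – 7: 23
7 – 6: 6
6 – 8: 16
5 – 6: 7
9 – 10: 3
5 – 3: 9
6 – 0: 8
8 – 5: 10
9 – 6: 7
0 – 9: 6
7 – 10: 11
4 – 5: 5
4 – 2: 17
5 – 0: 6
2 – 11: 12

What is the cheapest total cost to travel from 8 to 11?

40

Settle nodes by increasing distance from 8:
8: 0
10: 6  (via 8)
9: 9  (via 10)
5: 10  (via 8)
0: 12  (via 8)
4: 12  (via 10)
1: 13  (via 5)
6: 16  (via 8)
7: 17  (via 10)
3: 19  (via 5)
2: 29  (via 0)
11: 40  (via 3)
Shortest route: 8–5–3–11 = 40.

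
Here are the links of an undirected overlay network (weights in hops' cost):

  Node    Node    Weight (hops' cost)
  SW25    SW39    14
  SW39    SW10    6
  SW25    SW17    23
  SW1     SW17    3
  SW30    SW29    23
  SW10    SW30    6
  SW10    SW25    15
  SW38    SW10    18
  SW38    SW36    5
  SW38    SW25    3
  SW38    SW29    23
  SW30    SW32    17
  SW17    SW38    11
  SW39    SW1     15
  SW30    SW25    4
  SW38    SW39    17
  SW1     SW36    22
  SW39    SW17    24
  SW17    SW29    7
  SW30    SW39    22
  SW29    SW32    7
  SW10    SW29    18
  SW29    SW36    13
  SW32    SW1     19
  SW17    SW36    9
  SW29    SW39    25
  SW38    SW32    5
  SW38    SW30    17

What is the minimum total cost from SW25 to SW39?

14 hops' cost

Shortest distances from SW25:
SW25: 0
SW38: 3  (via SW25)
SW30: 4  (via SW25)
SW36: 8  (via SW38)
SW32: 8  (via SW38)
SW10: 10  (via SW30)
SW39: 14  (via SW25)
Shortest route: SW25–SW39 = 14 hops' cost.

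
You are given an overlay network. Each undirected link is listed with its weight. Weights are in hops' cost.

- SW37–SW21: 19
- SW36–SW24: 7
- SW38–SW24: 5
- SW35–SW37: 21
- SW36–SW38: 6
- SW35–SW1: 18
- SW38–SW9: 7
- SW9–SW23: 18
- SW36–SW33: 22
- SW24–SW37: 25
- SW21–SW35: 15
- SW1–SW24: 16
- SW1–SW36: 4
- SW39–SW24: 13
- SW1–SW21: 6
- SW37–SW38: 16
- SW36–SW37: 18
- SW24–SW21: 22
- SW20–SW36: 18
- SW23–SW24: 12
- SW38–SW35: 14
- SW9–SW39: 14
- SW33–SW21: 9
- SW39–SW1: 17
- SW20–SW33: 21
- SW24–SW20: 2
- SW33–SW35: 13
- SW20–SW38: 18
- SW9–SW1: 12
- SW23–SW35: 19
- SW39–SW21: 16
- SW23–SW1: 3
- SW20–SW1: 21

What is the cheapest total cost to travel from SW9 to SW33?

27 hops' cost

Shortest distances from SW9:
SW9: 0
SW38: 7  (via SW9)
SW1: 12  (via SW9)
SW24: 12  (via SW38)
SW36: 13  (via SW38)
SW39: 14  (via SW9)
SW20: 14  (via SW24)
SW23: 15  (via SW1)
SW21: 18  (via SW1)
SW35: 21  (via SW38)
SW37: 23  (via SW38)
SW33: 27  (via SW21)
Shortest route: SW9 → SW1 → SW21 → SW33 = 27 hops' cost.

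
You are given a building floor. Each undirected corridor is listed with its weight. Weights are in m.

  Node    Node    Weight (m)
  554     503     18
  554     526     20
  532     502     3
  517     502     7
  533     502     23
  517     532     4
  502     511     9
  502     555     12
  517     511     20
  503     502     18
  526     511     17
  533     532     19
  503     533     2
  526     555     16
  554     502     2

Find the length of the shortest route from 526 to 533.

Running Dijkstra from 526:
526: 0
555: 16  (via 526)
511: 17  (via 526)
554: 20  (via 526)
502: 22  (via 554)
532: 25  (via 502)
517: 29  (via 502)
503: 38  (via 554)
533: 40  (via 503)
Shortest route: 526 → 554 → 503 → 533 = 40 m.

40 m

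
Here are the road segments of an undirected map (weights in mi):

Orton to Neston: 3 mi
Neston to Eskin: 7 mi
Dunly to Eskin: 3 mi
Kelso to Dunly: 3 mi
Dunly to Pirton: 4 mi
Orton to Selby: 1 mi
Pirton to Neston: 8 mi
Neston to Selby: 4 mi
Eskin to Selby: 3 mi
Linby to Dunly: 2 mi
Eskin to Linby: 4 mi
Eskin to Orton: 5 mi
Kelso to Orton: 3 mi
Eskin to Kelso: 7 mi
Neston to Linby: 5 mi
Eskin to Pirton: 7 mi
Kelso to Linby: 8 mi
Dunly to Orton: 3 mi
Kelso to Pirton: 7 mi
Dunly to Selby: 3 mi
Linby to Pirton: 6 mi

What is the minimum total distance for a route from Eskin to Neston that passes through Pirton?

15 mi

Best Eskin to Pirton: Eskin–Pirton costing 7
Best Pirton to Neston: Pirton–Neston costing 8
Total via Pirton: 7 + 8 = 15 mi.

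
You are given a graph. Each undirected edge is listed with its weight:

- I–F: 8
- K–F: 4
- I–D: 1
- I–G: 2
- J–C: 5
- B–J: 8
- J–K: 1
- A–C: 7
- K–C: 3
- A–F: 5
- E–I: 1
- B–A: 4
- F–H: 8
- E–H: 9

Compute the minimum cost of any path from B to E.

Compare a few routes:
B–A–F–H–E: 4+5+8+9 = 26
B–A–C–K–F–I–E: 4+7+3+4+8+1 = 27
B–A–F–I–E: 4+5+8+1 = 18
B–J–K–F–I–E: 8+1+4+8+1 = 22
The minimum is 18 via B–A–F–I–E.

18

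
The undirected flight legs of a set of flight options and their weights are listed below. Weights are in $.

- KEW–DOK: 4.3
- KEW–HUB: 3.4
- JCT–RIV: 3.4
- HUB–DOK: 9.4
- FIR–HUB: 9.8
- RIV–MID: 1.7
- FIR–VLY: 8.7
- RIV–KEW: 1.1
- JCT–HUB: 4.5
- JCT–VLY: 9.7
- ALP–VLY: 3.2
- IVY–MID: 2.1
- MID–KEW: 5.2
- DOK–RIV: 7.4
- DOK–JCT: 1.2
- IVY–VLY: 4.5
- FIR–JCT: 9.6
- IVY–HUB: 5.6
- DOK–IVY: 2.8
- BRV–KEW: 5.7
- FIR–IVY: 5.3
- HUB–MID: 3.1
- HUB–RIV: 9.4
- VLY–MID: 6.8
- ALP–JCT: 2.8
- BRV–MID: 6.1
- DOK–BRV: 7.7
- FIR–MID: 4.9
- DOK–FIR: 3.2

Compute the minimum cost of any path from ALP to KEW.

Candidate routes:
ALP–JCT–RIV–KEW: 2.8+3.4+1.1 = 7.3
ALP–JCT–DOK–KEW: 2.8+1.2+4.3 = 8.3
ALP–JCT–HUB–KEW: 2.8+4.5+3.4 = 10.7
The minimum is $7.3 via ALP–JCT–RIV–KEW.

$7.3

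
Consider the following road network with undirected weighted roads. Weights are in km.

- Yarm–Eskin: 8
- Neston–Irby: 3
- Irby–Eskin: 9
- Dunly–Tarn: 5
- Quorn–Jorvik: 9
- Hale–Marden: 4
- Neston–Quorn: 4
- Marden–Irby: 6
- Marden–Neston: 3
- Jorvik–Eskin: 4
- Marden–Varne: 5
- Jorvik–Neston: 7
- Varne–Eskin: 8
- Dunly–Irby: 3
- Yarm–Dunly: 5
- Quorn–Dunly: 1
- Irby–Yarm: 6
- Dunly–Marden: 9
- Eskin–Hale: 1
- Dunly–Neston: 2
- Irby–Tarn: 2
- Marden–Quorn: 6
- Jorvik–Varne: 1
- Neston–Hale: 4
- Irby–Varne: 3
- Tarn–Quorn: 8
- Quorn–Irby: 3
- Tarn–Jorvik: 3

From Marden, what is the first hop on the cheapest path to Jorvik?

Varne

Candidate routes:
Marden → Varne → Jorvik: 5+1 = 6
Marden → Hale → Eskin → Jorvik: 4+1+4 = 9
The minimum is 6 km via Marden → Varne → Jorvik.
So from Marden the first move is to Varne.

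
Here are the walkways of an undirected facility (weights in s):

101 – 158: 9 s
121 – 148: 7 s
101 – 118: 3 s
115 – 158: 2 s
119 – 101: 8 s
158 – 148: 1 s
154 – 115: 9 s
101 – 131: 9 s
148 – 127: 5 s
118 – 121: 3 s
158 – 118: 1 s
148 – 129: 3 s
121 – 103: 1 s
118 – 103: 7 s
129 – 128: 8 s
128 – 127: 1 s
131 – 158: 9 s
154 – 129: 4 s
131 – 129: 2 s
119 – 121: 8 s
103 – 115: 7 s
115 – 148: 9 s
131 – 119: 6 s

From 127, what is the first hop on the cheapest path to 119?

148

Enumerating some paths:
127–148–158–118–101–119: 5+1+1+3+8 = 18
127–148–129–131–119: 5+3+2+6 = 16
127–128–129–131–119: 1+8+2+6 = 17
127–148–158–118–121–119: 5+1+1+3+8 = 18
The minimum is 16 s via 127–148–129–131–119.
So from 127 the first move is to 148.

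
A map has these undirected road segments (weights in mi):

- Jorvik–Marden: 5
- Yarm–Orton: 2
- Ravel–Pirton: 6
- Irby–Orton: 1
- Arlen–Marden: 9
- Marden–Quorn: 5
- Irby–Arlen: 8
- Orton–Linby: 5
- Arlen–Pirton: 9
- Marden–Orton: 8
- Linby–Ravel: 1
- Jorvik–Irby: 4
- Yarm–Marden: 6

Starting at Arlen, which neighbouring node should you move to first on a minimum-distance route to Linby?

Compare a few routes:
Arlen - Pirton - Ravel - Linby: 9+6+1 = 16
Arlen - Irby - Orton - Linby: 8+1+5 = 14
Arlen - Marden - Yarm - Orton - Linby: 9+6+2+5 = 22
Cheapest is Arlen - Irby - Orton - Linby at 14 mi.
So from Arlen the first move is to Irby.

Irby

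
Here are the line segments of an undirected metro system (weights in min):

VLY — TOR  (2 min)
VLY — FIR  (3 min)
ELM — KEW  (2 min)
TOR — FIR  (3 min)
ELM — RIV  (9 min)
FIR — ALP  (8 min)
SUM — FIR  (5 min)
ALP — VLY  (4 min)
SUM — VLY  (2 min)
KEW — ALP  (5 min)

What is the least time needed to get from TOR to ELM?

13 min

Settle nodes by increasing distance from TOR:
TOR: 0
VLY: 2  (via TOR)
FIR: 3  (via TOR)
SUM: 4  (via VLY)
ALP: 6  (via VLY)
KEW: 11  (via ALP)
ELM: 13  (via KEW)
Shortest route: TOR–VLY–ALP–KEW–ELM = 13 min.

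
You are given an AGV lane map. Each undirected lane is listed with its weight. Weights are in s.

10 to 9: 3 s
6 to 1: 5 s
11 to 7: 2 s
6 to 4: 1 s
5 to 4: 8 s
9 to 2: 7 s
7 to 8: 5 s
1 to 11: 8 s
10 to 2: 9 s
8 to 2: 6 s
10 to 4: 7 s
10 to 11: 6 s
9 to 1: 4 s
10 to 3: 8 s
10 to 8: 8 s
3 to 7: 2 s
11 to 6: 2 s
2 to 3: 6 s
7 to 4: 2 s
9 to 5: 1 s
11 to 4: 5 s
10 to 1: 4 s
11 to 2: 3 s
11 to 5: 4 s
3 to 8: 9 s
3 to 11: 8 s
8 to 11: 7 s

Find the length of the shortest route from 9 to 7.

Running Dijkstra from 9:
9: 0
5: 1  (via 9)
10: 3  (via 9)
1: 4  (via 9)
11: 5  (via 5)
2: 7  (via 9)
6: 7  (via 11)
7: 7  (via 11)
Shortest route: 9 → 5 → 11 → 7 = 7 s.

7 s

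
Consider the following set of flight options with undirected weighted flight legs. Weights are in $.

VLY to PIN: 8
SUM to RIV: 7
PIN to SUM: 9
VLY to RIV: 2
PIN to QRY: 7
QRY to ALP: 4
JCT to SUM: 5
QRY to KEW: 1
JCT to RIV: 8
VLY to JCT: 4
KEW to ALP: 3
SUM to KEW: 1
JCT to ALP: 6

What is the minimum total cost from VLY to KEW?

Running Dijkstra from VLY:
VLY: 0
RIV: 2  (via VLY)
JCT: 4  (via VLY)
PIN: 8  (via VLY)
SUM: 9  (via RIV)
ALP: 10  (via JCT)
KEW: 10  (via SUM)
Shortest route: VLY–RIV–SUM–KEW = $10.

$10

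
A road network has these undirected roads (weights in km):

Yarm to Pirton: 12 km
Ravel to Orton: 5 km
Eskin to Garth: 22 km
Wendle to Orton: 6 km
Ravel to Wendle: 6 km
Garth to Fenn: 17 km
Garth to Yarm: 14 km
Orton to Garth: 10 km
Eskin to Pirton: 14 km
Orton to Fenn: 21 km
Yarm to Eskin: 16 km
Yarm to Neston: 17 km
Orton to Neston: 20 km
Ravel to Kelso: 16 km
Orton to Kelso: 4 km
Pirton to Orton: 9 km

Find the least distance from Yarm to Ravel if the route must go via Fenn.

57 km

Best Yarm to Fenn: Yarm–Garth–Fenn costing 31
Best Fenn to Ravel: Fenn–Orton–Ravel costing 26
Total via Fenn: 31 + 26 = 57 km.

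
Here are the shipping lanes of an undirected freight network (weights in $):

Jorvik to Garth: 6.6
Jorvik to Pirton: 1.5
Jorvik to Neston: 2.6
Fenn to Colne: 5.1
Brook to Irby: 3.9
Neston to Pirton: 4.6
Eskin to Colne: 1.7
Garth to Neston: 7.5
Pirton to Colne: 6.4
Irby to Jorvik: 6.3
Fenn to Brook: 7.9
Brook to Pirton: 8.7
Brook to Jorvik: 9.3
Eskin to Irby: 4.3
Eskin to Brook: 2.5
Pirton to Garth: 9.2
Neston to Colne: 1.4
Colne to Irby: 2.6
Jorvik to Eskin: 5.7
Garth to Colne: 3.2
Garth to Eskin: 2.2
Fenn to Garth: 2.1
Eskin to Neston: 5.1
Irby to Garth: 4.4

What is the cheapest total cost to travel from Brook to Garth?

Running Dijkstra from Brook:
Brook: 0
Eskin: 2.5  (via Brook)
Irby: 3.9  (via Brook)
Colne: 4.2  (via Eskin)
Garth: 4.7  (via Eskin)
Shortest route: Brook → Eskin → Garth = $4.7.

$4.7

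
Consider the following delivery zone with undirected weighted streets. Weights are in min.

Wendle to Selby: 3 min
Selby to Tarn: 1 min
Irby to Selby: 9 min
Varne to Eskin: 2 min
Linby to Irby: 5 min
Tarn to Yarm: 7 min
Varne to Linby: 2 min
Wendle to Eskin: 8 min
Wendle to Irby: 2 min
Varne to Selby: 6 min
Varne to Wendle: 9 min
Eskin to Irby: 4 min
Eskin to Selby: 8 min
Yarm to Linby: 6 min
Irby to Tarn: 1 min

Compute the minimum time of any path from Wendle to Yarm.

Compare a few routes:
Wendle - Irby - Linby - Yarm: 2+5+6 = 13
Wendle - Selby - Tarn - Yarm: 3+1+7 = 11
Wendle - Irby - Tarn - Yarm: 2+1+7 = 10
Cheapest is Wendle - Irby - Tarn - Yarm at 10 min.

10 min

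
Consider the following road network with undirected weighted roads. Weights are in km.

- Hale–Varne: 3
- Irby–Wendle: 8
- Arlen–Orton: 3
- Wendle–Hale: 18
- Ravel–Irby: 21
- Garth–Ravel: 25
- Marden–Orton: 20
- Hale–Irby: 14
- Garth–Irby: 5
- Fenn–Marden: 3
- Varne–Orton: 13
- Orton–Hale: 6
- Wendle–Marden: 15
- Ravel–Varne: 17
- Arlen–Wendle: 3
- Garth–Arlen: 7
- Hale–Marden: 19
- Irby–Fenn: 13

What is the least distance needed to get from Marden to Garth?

21 km

Enumerating some paths:
Marden - Wendle - Arlen - Garth: 15+3+7 = 25
Marden - Fenn - Irby - Garth: 3+13+5 = 21
Marden - Wendle - Irby - Garth: 15+8+5 = 28
Marden - Orton - Arlen - Garth: 20+3+7 = 30
Cheapest is Marden - Fenn - Irby - Garth at 21 km.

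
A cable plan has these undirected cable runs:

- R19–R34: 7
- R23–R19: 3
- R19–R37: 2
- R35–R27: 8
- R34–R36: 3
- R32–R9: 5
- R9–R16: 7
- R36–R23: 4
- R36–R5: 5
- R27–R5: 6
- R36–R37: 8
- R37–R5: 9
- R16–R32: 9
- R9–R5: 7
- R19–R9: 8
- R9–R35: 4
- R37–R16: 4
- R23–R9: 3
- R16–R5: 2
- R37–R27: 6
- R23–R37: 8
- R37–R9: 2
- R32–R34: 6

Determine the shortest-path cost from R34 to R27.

Shortest distances from R34:
R34: 0
R36: 3  (via R34)
R32: 6  (via R34)
R23: 7  (via R36)
R19: 7  (via R34)
R5: 8  (via R36)
R37: 9  (via R19)
R9: 10  (via R23)
R16: 10  (via R5)
R35: 14  (via R9)
R27: 14  (via R5)
Shortest route: R34–R36–R5–R27 = 14.

14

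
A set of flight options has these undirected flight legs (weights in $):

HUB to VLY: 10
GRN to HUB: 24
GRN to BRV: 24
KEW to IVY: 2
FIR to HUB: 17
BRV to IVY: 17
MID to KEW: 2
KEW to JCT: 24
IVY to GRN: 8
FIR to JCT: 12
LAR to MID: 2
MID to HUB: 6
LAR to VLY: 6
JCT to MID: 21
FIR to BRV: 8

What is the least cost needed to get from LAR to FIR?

Enumerating some paths:
LAR–MID–JCT–FIR: 2+21+12 = 35
LAR–MID–HUB–FIR: 2+6+17 = 25
LAR–VLY–HUB–FIR: 6+10+17 = 33
LAR–MID–KEW–IVY–BRV–FIR: 2+2+2+17+8 = 31
Cheapest is LAR–MID–HUB–FIR at $25.

$25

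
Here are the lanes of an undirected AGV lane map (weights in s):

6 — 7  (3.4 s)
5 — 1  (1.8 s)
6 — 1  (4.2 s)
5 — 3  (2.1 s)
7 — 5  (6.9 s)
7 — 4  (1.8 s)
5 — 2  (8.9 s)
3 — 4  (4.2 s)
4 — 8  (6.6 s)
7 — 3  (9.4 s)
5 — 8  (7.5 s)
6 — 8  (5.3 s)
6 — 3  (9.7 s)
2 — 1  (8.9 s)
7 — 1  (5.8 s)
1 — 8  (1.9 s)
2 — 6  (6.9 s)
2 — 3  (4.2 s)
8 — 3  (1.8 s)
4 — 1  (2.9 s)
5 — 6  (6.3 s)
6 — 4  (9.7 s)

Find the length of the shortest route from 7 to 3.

Candidate routes:
7–4–1–5–3: 1.8+2.9+1.8+2.1 = 8.6
7–4–1–8–3: 1.8+2.9+1.9+1.8 = 8.4
7–4–3: 1.8+4.2 = 6
Cheapest is 7–4–3 at 6 s.

6 s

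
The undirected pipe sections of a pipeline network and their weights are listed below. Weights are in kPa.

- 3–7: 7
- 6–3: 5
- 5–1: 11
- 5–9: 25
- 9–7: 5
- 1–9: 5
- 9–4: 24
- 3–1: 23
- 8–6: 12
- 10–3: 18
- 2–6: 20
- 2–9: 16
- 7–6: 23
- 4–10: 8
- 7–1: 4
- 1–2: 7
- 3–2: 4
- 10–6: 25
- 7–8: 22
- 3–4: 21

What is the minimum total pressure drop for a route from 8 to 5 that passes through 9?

43 kPa

Best 8 to 9: 8 → 7 → 9 costing 27
Shortest 9→5: 9 → 1 → 5 = 16
Total via 9: 27 + 16 = 43 kPa.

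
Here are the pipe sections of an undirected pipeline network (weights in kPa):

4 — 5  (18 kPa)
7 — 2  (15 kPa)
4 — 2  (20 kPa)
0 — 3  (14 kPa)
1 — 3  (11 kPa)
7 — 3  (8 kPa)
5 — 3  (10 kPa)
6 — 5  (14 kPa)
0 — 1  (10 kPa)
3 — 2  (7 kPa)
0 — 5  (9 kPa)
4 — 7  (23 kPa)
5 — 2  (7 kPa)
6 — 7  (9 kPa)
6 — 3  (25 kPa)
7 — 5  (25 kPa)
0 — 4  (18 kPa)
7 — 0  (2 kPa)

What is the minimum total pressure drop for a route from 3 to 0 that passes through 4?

Shortest 3→4: 3–2–4 = 27
Shortest 4→0: 4–0 = 18
Total via 4: 27 + 18 = 45 kPa.

45 kPa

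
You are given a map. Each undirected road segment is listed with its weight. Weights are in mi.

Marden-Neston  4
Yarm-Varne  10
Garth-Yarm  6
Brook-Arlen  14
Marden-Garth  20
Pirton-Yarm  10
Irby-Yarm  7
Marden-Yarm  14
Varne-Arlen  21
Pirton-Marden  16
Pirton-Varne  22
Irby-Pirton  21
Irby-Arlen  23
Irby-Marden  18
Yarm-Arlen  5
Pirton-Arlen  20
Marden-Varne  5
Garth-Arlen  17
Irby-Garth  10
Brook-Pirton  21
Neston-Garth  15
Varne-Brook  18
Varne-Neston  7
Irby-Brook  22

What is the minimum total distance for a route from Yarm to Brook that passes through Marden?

Best Yarm to Marden: Yarm–Marden costing 14
Best Marden to Brook: Marden–Varne–Brook costing 23
Total via Marden: 14 + 23 = 37 mi.

37 mi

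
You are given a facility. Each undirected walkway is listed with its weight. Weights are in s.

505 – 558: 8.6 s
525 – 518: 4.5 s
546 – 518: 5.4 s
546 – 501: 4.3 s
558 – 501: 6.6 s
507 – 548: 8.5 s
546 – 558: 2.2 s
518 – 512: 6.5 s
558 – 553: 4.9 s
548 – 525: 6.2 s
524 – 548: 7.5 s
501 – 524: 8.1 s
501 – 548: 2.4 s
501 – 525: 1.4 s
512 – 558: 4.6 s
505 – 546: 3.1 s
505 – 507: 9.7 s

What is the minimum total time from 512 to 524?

Enumerating some paths:
512–558–546–501–524: 4.6+2.2+4.3+8.1 = 19.2
512–558–501–524: 4.6+6.6+8.1 = 19.3
The minimum is 19.2 s via 512–558–546–501–524.

19.2 s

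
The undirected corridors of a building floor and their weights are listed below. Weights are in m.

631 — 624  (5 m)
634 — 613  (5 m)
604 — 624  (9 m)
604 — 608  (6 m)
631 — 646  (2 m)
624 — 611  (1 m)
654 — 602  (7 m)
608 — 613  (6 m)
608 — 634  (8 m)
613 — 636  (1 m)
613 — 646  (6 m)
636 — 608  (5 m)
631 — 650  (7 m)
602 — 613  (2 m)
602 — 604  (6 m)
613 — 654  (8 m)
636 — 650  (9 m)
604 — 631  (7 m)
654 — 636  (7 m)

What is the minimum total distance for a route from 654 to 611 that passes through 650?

Shortest 654→650: 654–636–650 = 16
Shortest 650→611: 650–631–624–611 = 13
Total via 650: 16 + 13 = 29 m.

29 m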